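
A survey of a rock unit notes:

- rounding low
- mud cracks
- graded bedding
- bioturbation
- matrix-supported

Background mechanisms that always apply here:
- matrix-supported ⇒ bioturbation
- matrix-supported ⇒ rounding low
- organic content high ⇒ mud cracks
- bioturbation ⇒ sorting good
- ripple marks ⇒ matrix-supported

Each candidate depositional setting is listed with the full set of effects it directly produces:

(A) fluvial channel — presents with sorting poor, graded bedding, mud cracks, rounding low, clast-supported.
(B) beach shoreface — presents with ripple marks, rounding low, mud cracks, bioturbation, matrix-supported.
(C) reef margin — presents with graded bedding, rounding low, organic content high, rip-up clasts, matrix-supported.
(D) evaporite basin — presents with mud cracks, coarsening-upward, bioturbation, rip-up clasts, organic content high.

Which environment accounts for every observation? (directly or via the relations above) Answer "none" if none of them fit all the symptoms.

Per-candidate check:
(A) fluvial channel — rounding low yes; mud cracks yes; graded bedding yes; bioturbation NO; matrix-supported NO
(B) beach shoreface — rounding low yes; mud cracks yes; graded bedding NO; bioturbation yes; matrix-supported yes
(C) reef margin — accounts for every observation (mud cracks by organic content high → mud cracks)
(D) evaporite basin — does not account for rounding low, graded bedding, matrix-supported
(C) is the only candidate with no mismatches.

C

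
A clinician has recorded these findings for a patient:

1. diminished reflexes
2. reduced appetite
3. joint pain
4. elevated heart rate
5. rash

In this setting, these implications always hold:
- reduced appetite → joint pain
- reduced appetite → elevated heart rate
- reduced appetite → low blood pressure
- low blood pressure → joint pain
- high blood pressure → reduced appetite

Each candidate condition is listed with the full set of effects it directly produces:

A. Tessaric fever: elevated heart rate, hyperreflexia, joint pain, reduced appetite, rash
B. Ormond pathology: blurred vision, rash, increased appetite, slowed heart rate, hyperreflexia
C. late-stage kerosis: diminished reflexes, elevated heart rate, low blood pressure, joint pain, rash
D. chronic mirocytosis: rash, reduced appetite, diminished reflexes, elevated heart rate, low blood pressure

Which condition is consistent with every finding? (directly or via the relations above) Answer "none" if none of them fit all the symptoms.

For each candidate, compare predicted effects to what was observed:
(A) Tessaric fever — diminished reflexes NO; reduced appetite yes; joint pain yes; elevated heart rate yes; rash yes
(B) Ormond pathology — diminished reflexes NO; reduced appetite NO; joint pain NO; elevated heart rate NO; rash yes
(C) late-stage kerosis — diminished reflexes yes; reduced appetite NO; joint pain yes; elevated heart rate yes; rash yes
(D) chronic mirocytosis — accounts for every observation (joint pain by low blood pressure → joint pain)
(D) alone accounts for all the evidence.

D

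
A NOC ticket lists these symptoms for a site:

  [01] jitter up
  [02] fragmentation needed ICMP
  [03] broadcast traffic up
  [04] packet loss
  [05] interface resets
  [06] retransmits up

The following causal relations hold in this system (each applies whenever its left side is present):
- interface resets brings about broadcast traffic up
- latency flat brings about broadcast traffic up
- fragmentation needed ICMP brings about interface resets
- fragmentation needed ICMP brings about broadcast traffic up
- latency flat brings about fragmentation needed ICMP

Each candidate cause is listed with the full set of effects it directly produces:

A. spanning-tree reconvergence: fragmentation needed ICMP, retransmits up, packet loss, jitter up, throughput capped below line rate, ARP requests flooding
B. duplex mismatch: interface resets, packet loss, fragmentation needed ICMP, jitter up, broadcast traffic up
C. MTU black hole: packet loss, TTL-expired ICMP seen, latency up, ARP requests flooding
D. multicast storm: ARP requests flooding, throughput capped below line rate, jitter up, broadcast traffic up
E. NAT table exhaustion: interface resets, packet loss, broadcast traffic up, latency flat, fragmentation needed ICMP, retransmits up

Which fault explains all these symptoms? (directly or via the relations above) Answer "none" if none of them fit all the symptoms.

A

Testing each hypothesis:
(A) spanning-tree reconvergence — jitter up ✓; fragmentation needed ICMP ✓; broadcast traffic up ✓ (via fragmentation needed ICMP → broadcast traffic up); packet loss ✓; interface resets ✓ (via fragmentation needed ICMP → interface resets); retransmits up ✓
(B) duplex mismatch — does not account for retransmits up
(C) MTU black hole — jitter up ✗; fragmentation needed ICMP ✗; broadcast traffic up ✗; packet loss ✓; interface resets ✗; retransmits up ✗
(D) multicast storm — jitter up ✓; fragmentation needed ICMP ✗; broadcast traffic up ✓; packet loss ✗; interface resets ✗; retransmits up ✗
(E) NAT table exhaustion — does not account for jitter up
(A) is the only candidate with no mismatches.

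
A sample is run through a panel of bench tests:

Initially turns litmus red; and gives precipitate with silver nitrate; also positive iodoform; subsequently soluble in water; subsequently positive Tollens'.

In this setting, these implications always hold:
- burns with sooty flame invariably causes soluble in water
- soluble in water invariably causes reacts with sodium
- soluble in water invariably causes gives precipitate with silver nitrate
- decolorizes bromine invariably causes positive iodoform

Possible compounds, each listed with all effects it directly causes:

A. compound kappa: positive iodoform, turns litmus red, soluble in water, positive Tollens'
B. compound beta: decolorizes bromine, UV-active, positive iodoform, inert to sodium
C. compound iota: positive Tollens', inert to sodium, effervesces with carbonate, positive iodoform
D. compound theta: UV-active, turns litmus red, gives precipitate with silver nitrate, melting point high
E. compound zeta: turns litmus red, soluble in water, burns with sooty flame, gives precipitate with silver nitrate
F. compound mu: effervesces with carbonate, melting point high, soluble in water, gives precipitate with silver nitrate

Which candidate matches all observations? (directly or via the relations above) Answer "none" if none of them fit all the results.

Testing each hypothesis:
(A) compound kappa — accounts for every observation (gives precipitate with silver nitrate by soluble in water → gives precipitate with silver nitrate)
(B) compound beta — turns litmus red ✗; gives precipitate with silver nitrate ✗; positive iodoform ✓; soluble in water ✗; positive Tollens' ✗
(C) compound iota — does not account for turns litmus red, gives precipitate with silver nitrate, soluble in water
(D) compound theta — turns litmus red ✓; gives precipitate with silver nitrate ✓; positive iodoform ✗; soluble in water ✗; positive Tollens' ✗
(E) compound zeta — does not account for positive iodoform, positive Tollens'
(F) compound mu — does not account for turns litmus red, positive iodoform, positive Tollens'
(A) alone accounts for all the evidence.

A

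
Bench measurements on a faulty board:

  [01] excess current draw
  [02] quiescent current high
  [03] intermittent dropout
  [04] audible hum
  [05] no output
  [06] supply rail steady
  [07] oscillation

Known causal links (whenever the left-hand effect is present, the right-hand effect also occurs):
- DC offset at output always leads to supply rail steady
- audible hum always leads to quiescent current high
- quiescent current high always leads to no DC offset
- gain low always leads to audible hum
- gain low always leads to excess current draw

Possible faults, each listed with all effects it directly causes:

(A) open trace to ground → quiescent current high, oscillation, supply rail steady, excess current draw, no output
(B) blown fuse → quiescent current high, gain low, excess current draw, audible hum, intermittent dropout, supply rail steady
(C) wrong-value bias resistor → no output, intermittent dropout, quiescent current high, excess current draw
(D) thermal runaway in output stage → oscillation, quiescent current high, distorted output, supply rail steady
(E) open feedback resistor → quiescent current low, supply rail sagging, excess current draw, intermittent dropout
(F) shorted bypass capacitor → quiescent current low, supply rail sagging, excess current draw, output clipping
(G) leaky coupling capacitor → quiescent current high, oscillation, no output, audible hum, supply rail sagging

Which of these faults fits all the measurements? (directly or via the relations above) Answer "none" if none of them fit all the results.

Per-candidate check:
(A) open trace to ground — excess current draw +; quiescent current high +; intermittent dropout -; audible hum -; no output +; supply rail steady +; oscillation +
(B) blown fuse — does not account for no output, oscillation
(C) wrong-value bias resistor — excess current draw +; quiescent current high +; intermittent dropout +; audible hum -; no output +; supply rail steady -; oscillation -
(D) thermal runaway in output stage — excess current draw -; quiescent current high +; intermittent dropout -; audible hum -; no output -; supply rail steady +; oscillation +
(E) open feedback resistor — fails on quiescent current high, audible hum, no output, supply rail steady, oscillation (predicts quiescent current low, not quiescent current high; predicts supply rail sagging, not supply rail steady)
(F) shorted bypass capacitor — excess current draw +; quiescent current high -; intermittent dropout -; audible hum -; no output -; supply rail steady -; oscillation -
(G) leaky coupling capacitor — excess current draw -; quiescent current high +; intermittent dropout -; audible hum +; no output +; supply rail steady -; oscillation +
No candidate is consistent with all observations.

none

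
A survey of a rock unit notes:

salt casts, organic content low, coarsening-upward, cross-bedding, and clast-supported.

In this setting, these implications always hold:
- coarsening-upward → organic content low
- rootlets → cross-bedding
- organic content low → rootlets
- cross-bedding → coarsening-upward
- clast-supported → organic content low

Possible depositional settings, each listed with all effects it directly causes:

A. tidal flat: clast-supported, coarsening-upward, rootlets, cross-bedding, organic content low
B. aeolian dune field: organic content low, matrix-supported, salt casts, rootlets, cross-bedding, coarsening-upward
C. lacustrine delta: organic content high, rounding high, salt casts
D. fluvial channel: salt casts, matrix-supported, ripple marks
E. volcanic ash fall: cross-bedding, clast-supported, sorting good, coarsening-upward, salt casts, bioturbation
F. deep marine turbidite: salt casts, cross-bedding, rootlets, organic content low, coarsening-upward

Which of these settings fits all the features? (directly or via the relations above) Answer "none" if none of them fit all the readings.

Checking each candidate against the observations:
(A) tidal flat — salt casts miss; organic content low match; coarsening-upward match; cross-bedding match; clast-supported match
(B) aeolian dune field — salt casts match; organic content low match; coarsening-upward match; cross-bedding match; clast-supported miss
(C) lacustrine delta — salt casts match; organic content low miss; coarsening-upward miss; cross-bedding miss; clast-supported miss
(D) fluvial channel — salt casts match; organic content low miss; coarsening-upward miss; cross-bedding miss; clast-supported miss
(E) volcanic ash fall — accounts for every observation (organic content low through clast-supported → organic content low)
(F) deep marine turbidite — salt casts match; organic content low match; coarsening-upward match; cross-bedding match; clast-supported miss
(E) is the only candidate with no mismatches.

E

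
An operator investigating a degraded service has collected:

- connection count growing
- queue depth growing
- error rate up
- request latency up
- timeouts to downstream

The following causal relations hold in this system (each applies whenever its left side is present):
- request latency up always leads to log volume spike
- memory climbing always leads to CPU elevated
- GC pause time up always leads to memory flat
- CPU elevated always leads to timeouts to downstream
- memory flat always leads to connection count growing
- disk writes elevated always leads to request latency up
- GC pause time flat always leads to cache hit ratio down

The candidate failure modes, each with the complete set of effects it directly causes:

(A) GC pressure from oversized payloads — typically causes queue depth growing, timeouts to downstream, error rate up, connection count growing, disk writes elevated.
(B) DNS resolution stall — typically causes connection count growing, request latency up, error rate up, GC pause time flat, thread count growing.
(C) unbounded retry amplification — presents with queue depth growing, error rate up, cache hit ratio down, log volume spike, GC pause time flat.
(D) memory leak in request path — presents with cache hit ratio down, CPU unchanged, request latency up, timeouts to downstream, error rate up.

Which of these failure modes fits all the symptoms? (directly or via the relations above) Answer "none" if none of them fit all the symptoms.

A

For each candidate, compare predicted effects to what was observed:
(A) GC pressure from oversized payloads — accounts for every observation (request latency up through disk writes elevated → request latency up)
(B) DNS resolution stall — connection count growing match; queue depth growing miss; error rate up match; request latency up match; timeouts to downstream miss
(C) unbounded retry amplification — connection count growing miss; queue depth growing match; error rate up match; request latency up miss; timeouts to downstream miss
(D) memory leak in request path — connection count growing miss; queue depth growing miss; error rate up match; request latency up match; timeouts to downstream match
Only (A) is consistent with every observation.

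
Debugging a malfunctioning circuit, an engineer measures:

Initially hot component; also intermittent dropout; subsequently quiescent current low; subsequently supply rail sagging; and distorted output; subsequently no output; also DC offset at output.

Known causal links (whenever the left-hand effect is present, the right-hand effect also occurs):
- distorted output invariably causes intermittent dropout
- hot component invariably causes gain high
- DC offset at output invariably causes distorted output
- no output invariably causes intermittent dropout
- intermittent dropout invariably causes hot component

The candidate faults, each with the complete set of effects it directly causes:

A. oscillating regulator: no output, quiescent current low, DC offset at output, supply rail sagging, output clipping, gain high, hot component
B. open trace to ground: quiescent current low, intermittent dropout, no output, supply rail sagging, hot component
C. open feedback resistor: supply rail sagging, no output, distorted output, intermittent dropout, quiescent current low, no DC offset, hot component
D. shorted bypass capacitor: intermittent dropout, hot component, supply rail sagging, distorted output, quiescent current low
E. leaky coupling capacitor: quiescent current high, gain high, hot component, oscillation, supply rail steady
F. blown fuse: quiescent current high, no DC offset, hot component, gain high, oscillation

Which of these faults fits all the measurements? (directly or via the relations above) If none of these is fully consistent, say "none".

A

Testing each hypothesis:
(A) oscillating regulator — hot component match; intermittent dropout match (via no output → intermittent dropout); quiescent current low match; supply rail sagging match; distorted output match (via DC offset at output → distorted output); no output match; DC offset at output match
(B) open trace to ground — hot component match; intermittent dropout match; quiescent current low match; supply rail sagging match; distorted output miss; no output match; DC offset at output miss
(C) open feedback resistor — fails on DC offset at output (predicts no DC offset, not DC offset at output)
(D) shorted bypass capacitor — does not account for no output, DC offset at output
(E) leaky coupling capacitor — hot component match; intermittent dropout miss; quiescent current low miss; supply rail sagging miss; distorted output miss; no output miss; DC offset at output miss
(F) blown fuse — fails on intermittent dropout, quiescent current low, supply rail sagging, distorted output, no output, DC offset at output (predicts quiescent current high, not quiescent current low; predicts no DC offset, not DC offset at output)
(A) alone accounts for all the evidence.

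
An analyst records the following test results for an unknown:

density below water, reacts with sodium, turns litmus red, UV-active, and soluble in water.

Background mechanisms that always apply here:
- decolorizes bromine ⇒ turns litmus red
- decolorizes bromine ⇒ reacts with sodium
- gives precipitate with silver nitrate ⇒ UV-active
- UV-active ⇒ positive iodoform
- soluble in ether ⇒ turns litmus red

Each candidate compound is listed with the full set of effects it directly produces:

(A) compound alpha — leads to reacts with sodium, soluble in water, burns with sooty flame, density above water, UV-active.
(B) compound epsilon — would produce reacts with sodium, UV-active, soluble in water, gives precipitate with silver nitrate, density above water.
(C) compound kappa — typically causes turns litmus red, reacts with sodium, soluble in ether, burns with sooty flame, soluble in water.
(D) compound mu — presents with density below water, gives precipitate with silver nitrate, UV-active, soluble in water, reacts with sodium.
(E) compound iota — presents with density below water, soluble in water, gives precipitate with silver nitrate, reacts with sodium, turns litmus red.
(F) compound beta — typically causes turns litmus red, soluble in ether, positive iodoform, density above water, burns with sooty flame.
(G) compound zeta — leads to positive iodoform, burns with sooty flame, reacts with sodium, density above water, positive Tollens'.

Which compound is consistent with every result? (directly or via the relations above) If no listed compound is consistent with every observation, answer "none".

Checking each candidate against the observations:
(A) compound alpha — density below water ✗; reacts with sodium ✓; turns litmus red ✗; UV-active ✓; soluble in water ✓
(B) compound epsilon — density below water ✗; reacts with sodium ✓; turns litmus red ✗; UV-active ✓; soluble in water ✓
(C) compound kappa — does not account for density below water, UV-active
(D) compound mu — density below water ✓; reacts with sodium ✓; turns litmus red ✗; UV-active ✓; soluble in water ✓
(E) compound iota — accounts for every observation (UV-active through gives precipitate with silver nitrate → UV-active)
(F) compound beta — fails on density below water, reacts with sodium, UV-active, soluble in water (predicts density above water, not density below water)
(G) compound zeta — fails on density below water, turns litmus red, UV-active, soluble in water (predicts density above water, not density below water)
(E) is the only candidate with no mismatches.

E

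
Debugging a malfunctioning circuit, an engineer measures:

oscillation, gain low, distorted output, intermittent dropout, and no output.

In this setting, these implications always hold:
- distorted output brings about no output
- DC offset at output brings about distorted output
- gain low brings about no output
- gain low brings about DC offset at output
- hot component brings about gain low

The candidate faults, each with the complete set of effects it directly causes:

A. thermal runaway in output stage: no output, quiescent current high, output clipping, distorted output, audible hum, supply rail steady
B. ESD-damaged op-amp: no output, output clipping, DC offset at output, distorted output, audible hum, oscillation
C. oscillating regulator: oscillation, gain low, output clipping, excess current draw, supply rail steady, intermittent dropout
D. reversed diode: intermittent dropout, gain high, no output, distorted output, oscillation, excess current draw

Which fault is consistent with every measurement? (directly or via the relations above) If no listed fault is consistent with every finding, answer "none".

Per-candidate check:
(A) thermal runaway in output stage — oscillation ✗; gain low ✗; distorted output ✓; intermittent dropout ✗; no output ✓
(B) ESD-damaged op-amp — oscillation ✓; gain low ✗; distorted output ✓; intermittent dropout ✗; no output ✓
(C) oscillating regulator — oscillation ✓; gain low ✓; distorted output ✓ (through gain low → DC offset at output → distorted output); intermittent dropout ✓; no output ✓ (through gain low → no output)
(D) reversed diode — fails on gain low (predicts gain high, not gain low)
(C) alone accounts for all the evidence.

C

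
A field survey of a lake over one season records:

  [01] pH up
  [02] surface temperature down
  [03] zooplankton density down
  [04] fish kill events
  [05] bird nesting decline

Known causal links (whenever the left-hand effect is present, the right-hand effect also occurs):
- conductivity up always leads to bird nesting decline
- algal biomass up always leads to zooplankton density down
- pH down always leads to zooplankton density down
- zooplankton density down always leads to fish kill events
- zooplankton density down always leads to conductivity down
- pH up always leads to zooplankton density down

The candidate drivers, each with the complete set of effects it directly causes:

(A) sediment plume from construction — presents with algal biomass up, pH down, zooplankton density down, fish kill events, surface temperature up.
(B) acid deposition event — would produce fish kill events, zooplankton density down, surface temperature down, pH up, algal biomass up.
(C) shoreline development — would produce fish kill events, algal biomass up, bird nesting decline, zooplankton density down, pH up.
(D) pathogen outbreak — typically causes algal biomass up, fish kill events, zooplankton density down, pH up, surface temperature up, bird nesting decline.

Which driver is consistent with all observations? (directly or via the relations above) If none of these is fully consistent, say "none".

Testing each hypothesis:
(A) sediment plume from construction — pH up miss; surface temperature down miss; zooplankton density down match; fish kill events match; bird nesting decline miss
(B) acid deposition event — does not account for bird nesting decline
(C) shoreline development — pH up match; surface temperature down miss; zooplankton density down match; fish kill events match; bird nesting decline match
(D) pathogen outbreak — pH up match; surface temperature down miss; zooplankton density down match; fish kill events match; bird nesting decline match
No candidate is consistent with all observations.

none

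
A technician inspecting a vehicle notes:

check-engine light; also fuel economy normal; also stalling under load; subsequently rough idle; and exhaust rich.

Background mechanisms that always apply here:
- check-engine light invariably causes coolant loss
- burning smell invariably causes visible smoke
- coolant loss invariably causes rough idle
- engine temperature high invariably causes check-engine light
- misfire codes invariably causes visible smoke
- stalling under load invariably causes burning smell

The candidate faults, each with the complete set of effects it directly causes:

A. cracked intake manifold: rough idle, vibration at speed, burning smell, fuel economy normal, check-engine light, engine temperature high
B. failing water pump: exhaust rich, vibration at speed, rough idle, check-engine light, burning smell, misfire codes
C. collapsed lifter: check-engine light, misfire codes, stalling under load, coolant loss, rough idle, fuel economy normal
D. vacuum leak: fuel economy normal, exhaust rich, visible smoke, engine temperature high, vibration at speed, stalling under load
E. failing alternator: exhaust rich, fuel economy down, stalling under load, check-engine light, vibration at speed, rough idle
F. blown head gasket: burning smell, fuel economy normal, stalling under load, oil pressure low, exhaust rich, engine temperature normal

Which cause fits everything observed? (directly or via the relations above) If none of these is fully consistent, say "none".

D

For each candidate, compare predicted effects to what was observed:
(A) cracked intake manifold — does not account for stalling under load, exhaust rich
(B) failing water pump — does not account for fuel economy normal, stalling under load
(C) collapsed lifter — does not account for exhaust rich
(D) vacuum leak — check-engine light + (by engine temperature high → check-engine light); fuel economy normal +; stalling under load +; rough idle + (by engine temperature high → check-engine light → coolant loss → rough idle); exhaust rich +
(E) failing alternator — fails on fuel economy normal (predicts fuel economy down, not fuel economy normal)
(F) blown head gasket — does not account for check-engine light, rough idle
Only (D) is consistent with every observation.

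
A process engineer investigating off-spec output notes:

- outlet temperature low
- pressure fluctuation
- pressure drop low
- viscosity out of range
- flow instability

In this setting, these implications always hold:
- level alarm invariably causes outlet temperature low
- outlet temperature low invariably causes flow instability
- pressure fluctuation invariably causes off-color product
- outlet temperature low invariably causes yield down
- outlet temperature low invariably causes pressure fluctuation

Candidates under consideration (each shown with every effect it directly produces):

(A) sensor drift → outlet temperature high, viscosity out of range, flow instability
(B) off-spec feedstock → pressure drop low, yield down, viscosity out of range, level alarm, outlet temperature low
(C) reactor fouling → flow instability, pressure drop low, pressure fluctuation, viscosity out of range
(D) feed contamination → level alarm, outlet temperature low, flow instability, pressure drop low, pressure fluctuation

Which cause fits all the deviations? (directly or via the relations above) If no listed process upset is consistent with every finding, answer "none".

B

Per-candidate check:
(A) sensor drift — outlet temperature low ✗; pressure fluctuation ✗; pressure drop low ✗; viscosity out of range ✓; flow instability ✓
(B) off-spec feedstock — outlet temperature low ✓; pressure fluctuation ✓ (by outlet temperature low → pressure fluctuation); pressure drop low ✓; viscosity out of range ✓; flow instability ✓ (by outlet temperature low → flow instability)
(C) reactor fouling — outlet temperature low ✗; pressure fluctuation ✓; pressure drop low ✓; viscosity out of range ✓; flow instability ✓
(D) feed contamination — does not account for viscosity out of range
(B) alone accounts for all the evidence.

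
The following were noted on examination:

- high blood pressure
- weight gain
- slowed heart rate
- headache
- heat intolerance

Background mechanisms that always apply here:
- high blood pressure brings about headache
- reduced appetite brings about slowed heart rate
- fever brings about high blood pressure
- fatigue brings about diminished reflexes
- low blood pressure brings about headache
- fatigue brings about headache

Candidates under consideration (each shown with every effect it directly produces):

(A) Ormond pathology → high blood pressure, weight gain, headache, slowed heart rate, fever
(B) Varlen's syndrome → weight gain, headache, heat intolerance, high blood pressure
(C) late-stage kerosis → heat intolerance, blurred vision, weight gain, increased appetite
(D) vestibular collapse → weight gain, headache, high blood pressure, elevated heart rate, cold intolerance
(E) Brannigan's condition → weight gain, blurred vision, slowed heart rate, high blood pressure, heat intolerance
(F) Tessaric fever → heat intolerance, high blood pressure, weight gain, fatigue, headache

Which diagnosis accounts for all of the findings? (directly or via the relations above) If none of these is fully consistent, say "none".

Per-candidate check:
(A) Ormond pathology — high blood pressure yes; weight gain yes; slowed heart rate yes; headache yes; heat intolerance NO
(B) Varlen's syndrome — high blood pressure yes; weight gain yes; slowed heart rate NO; headache yes; heat intolerance yes
(C) late-stage kerosis — high blood pressure NO; weight gain yes; slowed heart rate NO; headache NO; heat intolerance yes
(D) vestibular collapse — high blood pressure yes; weight gain yes; slowed heart rate NO; headache yes; heat intolerance NO
(E) Brannigan's condition — accounts for every observation (headache via high blood pressure → headache)
(F) Tessaric fever — does not account for slowed heart rate
(E) is the only candidate with no mismatches.

E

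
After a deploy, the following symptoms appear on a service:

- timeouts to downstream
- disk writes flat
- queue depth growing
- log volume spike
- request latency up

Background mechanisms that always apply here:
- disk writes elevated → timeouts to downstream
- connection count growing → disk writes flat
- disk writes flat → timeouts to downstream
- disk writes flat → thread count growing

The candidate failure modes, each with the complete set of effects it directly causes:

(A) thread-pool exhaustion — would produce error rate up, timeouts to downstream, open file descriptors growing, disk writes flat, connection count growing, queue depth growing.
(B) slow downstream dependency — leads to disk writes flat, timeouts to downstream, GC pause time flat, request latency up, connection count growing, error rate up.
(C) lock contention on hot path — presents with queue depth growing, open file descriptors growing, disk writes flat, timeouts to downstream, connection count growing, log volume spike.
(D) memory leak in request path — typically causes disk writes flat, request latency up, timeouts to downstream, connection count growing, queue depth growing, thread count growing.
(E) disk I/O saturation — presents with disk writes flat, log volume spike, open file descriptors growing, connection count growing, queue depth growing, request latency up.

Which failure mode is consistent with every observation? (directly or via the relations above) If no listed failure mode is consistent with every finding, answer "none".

E

Per-candidate check:
(A) thread-pool exhaustion — does not account for log volume spike, request latency up
(B) slow downstream dependency — timeouts to downstream +; disk writes flat +; queue depth growing -; log volume spike -; request latency up +
(C) lock contention on hot path — does not account for request latency up
(D) memory leak in request path — timeouts to downstream +; disk writes flat +; queue depth growing +; log volume spike -; request latency up +
(E) disk I/O saturation — timeouts to downstream + (through disk writes flat → timeouts to downstream); disk writes flat +; queue depth growing +; log volume spike +; request latency up +
Only (E) is consistent with every observation.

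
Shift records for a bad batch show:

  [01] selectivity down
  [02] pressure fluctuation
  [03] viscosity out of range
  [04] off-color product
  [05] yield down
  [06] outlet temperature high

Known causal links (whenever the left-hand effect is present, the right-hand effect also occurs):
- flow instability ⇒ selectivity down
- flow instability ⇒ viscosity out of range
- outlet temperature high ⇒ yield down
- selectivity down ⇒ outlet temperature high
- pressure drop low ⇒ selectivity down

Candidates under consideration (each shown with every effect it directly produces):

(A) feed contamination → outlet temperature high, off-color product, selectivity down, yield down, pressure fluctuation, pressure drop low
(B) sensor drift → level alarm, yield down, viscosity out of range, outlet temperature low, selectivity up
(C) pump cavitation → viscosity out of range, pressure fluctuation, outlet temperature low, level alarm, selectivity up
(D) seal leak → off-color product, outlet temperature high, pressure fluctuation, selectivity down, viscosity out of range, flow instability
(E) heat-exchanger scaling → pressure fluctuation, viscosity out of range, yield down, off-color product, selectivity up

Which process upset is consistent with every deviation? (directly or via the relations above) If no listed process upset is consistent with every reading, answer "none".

For each candidate, compare predicted effects to what was observed:
(A) feed contamination — selectivity down match; pressure fluctuation match; viscosity out of range miss; off-color product match; yield down match; outlet temperature high match
(B) sensor drift — selectivity down miss; pressure fluctuation miss; viscosity out of range match; off-color product miss; yield down match; outlet temperature high miss
(C) pump cavitation — selectivity down miss; pressure fluctuation match; viscosity out of range match; off-color product miss; yield down miss; outlet temperature high miss
(D) seal leak — selectivity down match; pressure fluctuation match; viscosity out of range match; off-color product match; yield down match (through outlet temperature high → yield down); outlet temperature high match
(E) heat-exchanger scaling — fails on selectivity down, outlet temperature high (predicts selectivity up, not selectivity down)
Only (D) is consistent with every observation.

D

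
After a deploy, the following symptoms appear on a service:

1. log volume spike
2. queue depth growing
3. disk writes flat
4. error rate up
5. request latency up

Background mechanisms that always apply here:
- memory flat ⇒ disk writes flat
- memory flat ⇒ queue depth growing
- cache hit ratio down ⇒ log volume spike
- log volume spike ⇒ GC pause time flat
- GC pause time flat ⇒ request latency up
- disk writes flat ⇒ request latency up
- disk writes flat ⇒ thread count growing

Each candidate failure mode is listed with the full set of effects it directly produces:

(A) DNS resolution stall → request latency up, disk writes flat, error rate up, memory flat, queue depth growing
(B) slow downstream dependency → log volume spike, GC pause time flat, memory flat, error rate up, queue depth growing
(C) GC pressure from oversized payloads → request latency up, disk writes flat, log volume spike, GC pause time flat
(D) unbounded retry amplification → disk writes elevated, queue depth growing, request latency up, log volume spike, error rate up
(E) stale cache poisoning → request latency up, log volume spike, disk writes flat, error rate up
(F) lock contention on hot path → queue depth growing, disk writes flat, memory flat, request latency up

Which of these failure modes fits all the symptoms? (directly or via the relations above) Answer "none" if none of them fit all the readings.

B

Per-candidate check:
(A) DNS resolution stall — does not account for log volume spike
(B) slow downstream dependency — log volume spike +; queue depth growing +; disk writes flat + (by memory flat → disk writes flat); error rate up +; request latency up + (by GC pause time flat → request latency up)
(C) GC pressure from oversized payloads — does not account for queue depth growing, error rate up
(D) unbounded retry amplification — fails on disk writes flat (predicts disk writes elevated, not disk writes flat)
(E) stale cache poisoning — log volume spike +; queue depth growing -; disk writes flat +; error rate up +; request latency up +
(F) lock contention on hot path — log volume spike -; queue depth growing +; disk writes flat +; error rate up -; request latency up +
Only (B) is consistent with every observation.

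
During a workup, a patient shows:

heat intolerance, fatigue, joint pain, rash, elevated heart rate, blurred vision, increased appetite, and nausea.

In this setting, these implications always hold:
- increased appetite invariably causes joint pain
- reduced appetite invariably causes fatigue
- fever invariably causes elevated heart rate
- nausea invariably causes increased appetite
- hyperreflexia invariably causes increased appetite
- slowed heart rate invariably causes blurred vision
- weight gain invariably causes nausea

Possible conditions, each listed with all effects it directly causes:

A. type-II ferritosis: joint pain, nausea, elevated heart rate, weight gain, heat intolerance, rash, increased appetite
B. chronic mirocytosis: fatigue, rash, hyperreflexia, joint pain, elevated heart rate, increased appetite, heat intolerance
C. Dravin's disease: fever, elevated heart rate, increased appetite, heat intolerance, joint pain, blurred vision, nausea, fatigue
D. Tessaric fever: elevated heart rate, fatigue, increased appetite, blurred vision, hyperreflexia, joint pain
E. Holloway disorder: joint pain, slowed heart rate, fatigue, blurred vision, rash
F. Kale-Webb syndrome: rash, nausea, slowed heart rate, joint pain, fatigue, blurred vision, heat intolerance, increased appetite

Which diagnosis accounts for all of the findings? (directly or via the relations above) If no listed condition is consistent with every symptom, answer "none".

none

Per-candidate check:
(A) type-II ferritosis — does not account for fatigue, blurred vision
(B) chronic mirocytosis — does not account for blurred vision, nausea
(C) Dravin's disease — heat intolerance ✓; fatigue ✓; joint pain ✓; rash ✗; elevated heart rate ✓; blurred vision ✓; increased appetite ✓; nausea ✓
(D) Tessaric fever — does not account for heat intolerance, rash, nausea
(E) Holloway disorder — fails on heat intolerance, elevated heart rate, increased appetite, nausea (predicts slowed heart rate, not elevated heart rate)
(F) Kale-Webb syndrome — heat intolerance ✓; fatigue ✓; joint pain ✓; rash ✓; elevated heart rate ✗; blurred vision ✓; increased appetite ✓; nausea ✓
None of the listed candidates fits everything.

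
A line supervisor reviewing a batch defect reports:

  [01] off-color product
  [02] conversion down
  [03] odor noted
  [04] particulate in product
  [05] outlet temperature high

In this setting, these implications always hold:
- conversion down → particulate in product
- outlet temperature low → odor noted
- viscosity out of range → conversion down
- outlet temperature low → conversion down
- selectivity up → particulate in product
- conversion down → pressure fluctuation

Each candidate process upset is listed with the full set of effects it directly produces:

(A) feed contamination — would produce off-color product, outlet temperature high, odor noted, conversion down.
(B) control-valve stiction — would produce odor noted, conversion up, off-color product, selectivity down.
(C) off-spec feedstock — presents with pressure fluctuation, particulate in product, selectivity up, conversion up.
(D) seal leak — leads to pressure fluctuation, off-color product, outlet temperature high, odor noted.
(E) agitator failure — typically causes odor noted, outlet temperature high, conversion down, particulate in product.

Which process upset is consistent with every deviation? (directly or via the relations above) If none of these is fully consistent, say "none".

A

Checking each candidate against the observations:
(A) feed contamination — accounts for every observation (particulate in product by conversion down → particulate in product)
(B) control-valve stiction — fails on conversion down, particulate in product, outlet temperature high (predicts conversion up, not conversion down)
(C) off-spec feedstock — off-color product NO; conversion down NO; odor noted NO; particulate in product yes; outlet temperature high NO
(D) seal leak — off-color product yes; conversion down NO; odor noted yes; particulate in product NO; outlet temperature high yes
(E) agitator failure — does not account for off-color product
Only (A) is consistent with every observation.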